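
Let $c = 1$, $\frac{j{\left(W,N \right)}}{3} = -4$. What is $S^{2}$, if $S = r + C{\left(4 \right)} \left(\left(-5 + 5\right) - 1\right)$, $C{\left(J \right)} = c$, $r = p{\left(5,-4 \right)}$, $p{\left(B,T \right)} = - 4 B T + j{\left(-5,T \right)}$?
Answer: $4489$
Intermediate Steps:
$j{\left(W,N \right)} = -12$ ($j{\left(W,N \right)} = 3 \left(-4\right) = -12$)
$p{\left(B,T \right)} = -12 - 4 B T$ ($p{\left(B,T \right)} = - 4 B T - 12 = -12 - 4 B T$)
$r = 68$ ($r = -12 - 20 \left(-4\right) = -12 + 80 = 68$)
$C{\left(J \right)} = 1$
$S = 67$ ($S = 68 + 1 \left(\left(-5 + 5\right) - 1\right) = 68 + 1 \left(0 - 1\right) = 68 + 1 \left(-1\right) = 68 - 1 = 67$)
$S^{2} = 67^{2} = 4489$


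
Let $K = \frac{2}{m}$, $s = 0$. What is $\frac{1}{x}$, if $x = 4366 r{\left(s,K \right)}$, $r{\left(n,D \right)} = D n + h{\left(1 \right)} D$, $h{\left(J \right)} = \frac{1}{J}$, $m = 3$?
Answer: $\frac{3}{8732} \approx 0.00034356$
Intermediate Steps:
$K = \frac{2}{3} \approx 0.66667$
$r{\left(n,D \right)} = D + D n$ ($r{\left(n,D \right)} = D n + \frac{D}{1} = D n + 1 D = D n + D = D + D n$)
$x = \frac{8732}{3}$ ($x = 4366 \frac{2 \left(1 + 0\right)}{3} = 4366 \cdot \frac{2}{3} \cdot 1 = 4366 \cdot \frac{2}{3} = \frac{8732}{3} \approx 2910.7$)
$\frac{1}{x} = \frac{1}{\frac{8732}{3}} = \frac{3}{8732}$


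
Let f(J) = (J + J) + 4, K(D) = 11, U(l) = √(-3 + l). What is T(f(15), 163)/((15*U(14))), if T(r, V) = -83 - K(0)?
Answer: -94*√11/165 ≈ -1.8895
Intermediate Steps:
f(J) = 4 + 2*J (f(J) = 2*J + 4 = 4 + 2*J)
T(r, V) = -94 (T(r, V) = -83 - 1*11 = -83 - 11 = -94)
T(f(15), 163)/((15*U(14))) = -94*1/(15*√(-3 + 14)) = -94*√11/165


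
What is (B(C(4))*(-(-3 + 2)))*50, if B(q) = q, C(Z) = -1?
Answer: -50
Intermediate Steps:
(B(C(4))*(-(-3 + 2)))*50 = -(-1)*(-3 + 2)*50 = -(-1)*(-1)*50 = -1*1*50 = -1*50 = -50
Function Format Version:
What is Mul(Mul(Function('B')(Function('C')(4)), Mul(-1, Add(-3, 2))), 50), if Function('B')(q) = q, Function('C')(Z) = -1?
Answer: -50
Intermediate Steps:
Mul(Mul(Function('B')(Function('C')(4)), Mul(-1, Add(-3, 2))), 50) = Mul(Mul(-1, Mul(-1, Add(-3, 2))), 50) = Mul(Mul(-1, Mul(-1, -1)), 50) = Mul(Mul(-1, 1), 50) = Mul(-1, 50) = -50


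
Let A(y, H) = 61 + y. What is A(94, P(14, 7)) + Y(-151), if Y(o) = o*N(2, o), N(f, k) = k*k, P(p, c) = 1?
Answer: -3442796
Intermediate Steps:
N(f, k) = k²
Y(o) = o³ (Y(o) = o*o² = o³)
A(94, P(14, 7)) + Y(-151) = (61 + 94) + (-151)³ = 155 - 3442951 = -3442796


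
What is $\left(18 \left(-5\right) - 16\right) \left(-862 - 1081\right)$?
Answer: $205958$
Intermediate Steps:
$\left(18 \left(-5\right) - 16\right) \left(-862 - 1081\right) = \left(-90 - 16\right) \left(-1943\right) = \left(-106\right) \left(-1943\right) = 205958$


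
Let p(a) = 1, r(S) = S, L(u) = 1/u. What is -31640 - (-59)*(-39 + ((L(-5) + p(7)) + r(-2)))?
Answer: -170059/5 ≈ -34012.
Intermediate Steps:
-31640 - (-59)*(-39 + ((L(-5) + p(7)) + r(-2))) = -31640 - (-59)*(-39 + ((1/(-5) + 1) - 2)) = -31640 - (-59)*(-39 + ((-⅕ + 1) - 2)) = -31640 - (-59)*(-39 + (⅘ - 2)) = -31640 - (-59)*(-39 - 6/5) = -31640 - (-59)*(-201)/5 = -31640 - 1*11859/5 = -31640 - 11859/5 = -170059/5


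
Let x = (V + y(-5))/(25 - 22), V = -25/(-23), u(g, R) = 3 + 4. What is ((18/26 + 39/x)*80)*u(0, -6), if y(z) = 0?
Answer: 3943296/65 ≈ 60666.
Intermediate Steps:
u(g, R) = 7
V = 25/23 (V = -25*(-1/23) = 25/23 ≈ 1.0870)
x = 25/69 (x = (25/23 + 0)/(25 - 22) = (25/23)/3 = (25/23)*(⅓) = 25/69 ≈ 0.36232)
((18/26 + 39/x)*80)*u(0, -6) = ((18/26 + 39/(25/69))*80)*7 = ((18*(1/26) + 39*(69/25))*80)*7 = ((9/13 + 2691/25)*80)*7 = ((35208/325)*80)*7 = (563328/65)*7 = 3943296/65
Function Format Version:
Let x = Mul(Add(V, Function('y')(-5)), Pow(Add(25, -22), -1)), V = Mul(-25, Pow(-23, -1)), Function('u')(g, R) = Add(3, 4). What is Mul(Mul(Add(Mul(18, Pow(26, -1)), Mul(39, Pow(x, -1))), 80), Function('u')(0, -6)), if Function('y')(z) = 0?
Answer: Rational(3943296, 65) ≈ 60666.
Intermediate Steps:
Function('u')(g, R) = 7
V = Rational(25, 23) (V = Mul(-25, Rational(-1, 23)) = Rational(25, 23) ≈ 1.0870)
x = Rational(25, 69) (x = Mul(Add(Rational(25, 23), 0), Pow(Add(25, -22), -1)) = Mul(Rational(25, 23), Pow(3, -1)) = Mul(Rational(25, 23), Rational(1, 3)) = Rational(25, 69) ≈ 0.36232)
Mul(Mul(Add(Mul(18, Pow(26, -1)), Mul(39, Pow(x, -1))), 80), Function('u')(0, -6)) = Mul(Mul(Add(Mul(18, Pow(26, -1)), Mul(39, Pow(Rational(25, 69), -1))), 80), 7) = Mul(Mul(Add(Mul(18, Rational(1, 26)), Mul(39, Rational(69, 25))), 80), 7) = Mul(Mul(Add(Rational(9, 13), Rational(2691, 25)), 80), 7) = Mul(Mul(Rational(35208, 325), 80), 7) = Mul(Rational(563328, 65), 7) = Rational(3943296, 65)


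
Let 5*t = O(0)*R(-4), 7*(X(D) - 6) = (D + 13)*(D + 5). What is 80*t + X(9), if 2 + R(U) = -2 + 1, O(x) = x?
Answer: 50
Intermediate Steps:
R(U) = -3 (R(U) = -2 + (-2 + 1) = -2 - 1 = -3)
X(D) = 6 + (5 + D)*(13 + D)/7 (X(D) = 6 + ((D + 13)*(D + 5))/7 = 6 + ((13 + D)*(5 + D))/7 = 6 + ((5 + D)*(13 + D))/7 = 6 + (5 + D)*(13 + D)/7)
t = 0 (t = (0*(-3))/5 = (⅕)*0 = 0)
80*t + X(9) = 80*0 + (107/7 + (⅐)*9² + (18/7)*9) = 0 + (107/7 + (⅐)*81 + 162/7) = 0 + (107/7 + 81/7 + 162/7) = 0 + 50 = 50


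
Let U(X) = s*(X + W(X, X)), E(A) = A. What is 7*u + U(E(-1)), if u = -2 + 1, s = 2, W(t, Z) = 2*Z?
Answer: -13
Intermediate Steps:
u = -1
U(X) = 6*X (U(X) = 2*(X + 2*X) = 2*(3*X) = 6*X)
7*u + U(E(-1)) = 7*(-1) + 6*(-1) = -7 - 6 = -13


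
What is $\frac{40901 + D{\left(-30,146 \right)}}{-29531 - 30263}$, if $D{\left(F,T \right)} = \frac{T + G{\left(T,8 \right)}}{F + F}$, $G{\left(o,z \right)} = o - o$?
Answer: $- \frac{1226957}{1793820} \approx -0.68399$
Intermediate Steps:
$G{\left(o,z \right)} = 0$
$D{\left(F,T \right)} = \frac{T}{2 F}$ ($D{\left(F,T \right)} = \frac{T + 0}{F + F} = \frac{T}{2 F}$)
$\frac{40901 + D{\left(-30,146 \right)}}{-29531 - 30263} = \frac{40901 + \frac{1}{2} \cdot 146 \frac{1}{-30}}{-29531 - 30263} = \frac{40901 + \frac{1}{2} \cdot 146 \left(- \frac{1}{30}\right)}{-59794} = \left(40901 - \frac{73}{30}\right) \left(- \frac{1}{59794}\right) = \frac{1226957}{30} \left(- \frac{1}{59794}\right) = - \frac{1226957}{1793820}$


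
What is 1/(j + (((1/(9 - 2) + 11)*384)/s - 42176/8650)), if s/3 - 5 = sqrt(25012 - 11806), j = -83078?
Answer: -501881303125532575/41698012596120040016218 - 326824680000*sqrt(13206)/20849006298060020008109 ≈ -1.2038e-5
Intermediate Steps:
s = 15 + 3*sqrt(13206) (s = 15 + 3*sqrt(25012 - 11806) = 15 + 3*sqrt(13206) ≈ 359.75)
1/(j + (((1/(9 - 2) + 11)*384)/s - 42176/8650)) = 1/(-83078 + (((1/(9 - 2) + 11)*384)/(15 + 3*sqrt(13206)) - 42176/8650)) = 1/(-83078 + (((1/7 + 11)*384)/(15 + 3*sqrt(13206)) - 42176*1/8650)) = 1/(-83078 + (((1/7 + 11)*384)/(15 + 3*sqrt(13206)) - 21088/4325)) = 1/(-83078 + (((78/7)*384)/(15 + 3*sqrt(13206)) - 21088/4325)) = 1/(-83078 + (29952/(7*(15 + 3*sqrt(13206))) - 21088/4325)) = 1/(-83078 + (-21088/4325 + 29952/(7*(15 + 3*sqrt(13206))))) = 1/(-359333438/4325 + 29952/(7*(15 + 3*sqrt(13206))))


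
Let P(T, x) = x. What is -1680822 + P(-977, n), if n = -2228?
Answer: -1683050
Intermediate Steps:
-1680822 + P(-977, n) = -1680822 - 2228 = -1683050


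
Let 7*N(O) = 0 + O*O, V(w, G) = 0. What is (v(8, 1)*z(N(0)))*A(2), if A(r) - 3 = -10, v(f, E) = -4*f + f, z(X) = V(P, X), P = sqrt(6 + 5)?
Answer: 0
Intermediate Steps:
P = sqrt(11) ≈ 3.3166
N(O) = O**2/7 (N(O) = (0 + O*O)/7 = (0 + O**2)/7 = O**2/7)
z(X) = 0
v(f, E) = -3*f
A(r) = -7 (A(r) = 3 - 10 = -7)
(v(8, 1)*z(N(0)))*A(2) = (-3*8*0)*(-7) = -24*0*(-7) = 0*(-7) = 0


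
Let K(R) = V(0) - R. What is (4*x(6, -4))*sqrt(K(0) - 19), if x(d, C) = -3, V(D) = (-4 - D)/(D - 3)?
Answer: -4*I*sqrt(159) ≈ -50.438*I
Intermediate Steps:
V(D) = (-4 - D)/(-3 + D)
K(R) = 4/3 - R (K(R) = (-4 - 1*0)/(-3 + 0) - R = (-4 + 0)/(-3) - R = -1/3*(-4) - R = 4/3 - R)
(4*x(6, -4))*sqrt(K(0) - 19) = (4*(-3))*sqrt((4/3 - 1*0) - 19) = -12*sqrt((4/3 + 0) - 19) = -12*sqrt(4/3 - 19) = -4*I*sqrt(159)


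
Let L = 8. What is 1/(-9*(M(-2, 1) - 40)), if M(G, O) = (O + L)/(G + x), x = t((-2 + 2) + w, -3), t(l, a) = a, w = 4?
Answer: 5/1881 ≈ 0.0026582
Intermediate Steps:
x = -3
M(G, O) = (8 + O)/(-3 + G) (M(G, O) = (O + 8)/(G - 3) = (8 + O)/(-3 + G))
1/(-9*(M(-2, 1) - 40)) = 1/(-9*((8 + 1)/(-3 - 2) - 40)) = 1/(-9*(9/(-5) - 40)) = 1/(-9*(-1/5*9 - 40)) = 1/(-9*(-9/5 - 40)) = 1/(-9*(-209/5)) = 1/(1881/5) = 5/1881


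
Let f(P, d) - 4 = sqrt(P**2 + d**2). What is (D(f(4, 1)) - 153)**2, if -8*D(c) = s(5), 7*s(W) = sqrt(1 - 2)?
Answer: (8568 + I)**2/3136 ≈ 23409.0 + 5.4643*I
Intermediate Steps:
f(P, d) = 4 + sqrt(P**2 + d**2)
s(W) = I/7 (s(W) = sqrt(1 - 2)/7 = sqrt(-1)/7 = I/7)
D(c) = -I/56
(D(f(4, 1)) - 153)**2 = (-I/56 - 153)**2 = (-153 - I/56)**2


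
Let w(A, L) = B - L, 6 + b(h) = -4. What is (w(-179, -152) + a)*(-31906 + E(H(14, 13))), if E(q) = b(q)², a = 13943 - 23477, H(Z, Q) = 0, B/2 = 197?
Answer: 285872328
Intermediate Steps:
B = 394 (B = 2*197 = 394)
b(h) = -10 (b(h) = -6 - 4 = -10)
w(A, L) = 394 - L
a = -9534
E(q) = 100 (E(q) = (-10)² = 100)
(w(-179, -152) + a)*(-31906 + E(H(14, 13))) = ((394 - 1*(-152)) - 9534)*(-31906 + 100) = ((394 + 152) - 9534)*(-31806) = (546 - 9534)*(-31806) = -8988*(-31806) = 285872328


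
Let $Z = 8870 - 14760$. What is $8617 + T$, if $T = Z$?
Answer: $2727$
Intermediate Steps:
$Z = -5890$ ($Z = 8870 - 14760 = -5890$)
$T = -5890$
$8617 + T = 8617 - 5890 = 2727$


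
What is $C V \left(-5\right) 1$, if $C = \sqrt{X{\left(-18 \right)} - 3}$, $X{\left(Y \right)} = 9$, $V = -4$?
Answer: $20 \sqrt{6} \approx 48.99$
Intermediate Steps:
$C = \sqrt{6}$ ($C = \sqrt{9 - 3} = \sqrt{6} \approx 2.4495$)
$C V \left(-5\right) 1 = \sqrt{6} \left(-4\right) \left(-5\right) 1 = \sqrt{6} \cdot 20 \cdot 1 = \sqrt{6} \cdot 20 = 20 \sqrt{6}$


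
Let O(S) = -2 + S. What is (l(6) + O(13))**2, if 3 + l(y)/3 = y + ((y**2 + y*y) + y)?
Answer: 64516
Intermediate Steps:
l(y) = -9 + 6*y + 6*y**2 (l(y) = -9 + 3*(y + ((y**2 + y*y) + y)) = -9 + 3*(y + ((y**2 + y**2) + y)) = -9 + 3*(y + (2*y**2 + y)) = -9 + 3*(y + (y + 2*y**2)) = -9 + 3*(2*y + 2*y**2) = -9 + (6*y + 6*y**2) = -9 + 6*y + 6*y**2)
(l(6) + O(13))**2 = ((-9 + 6*6 + 6*6**2) + (-2 + 13))**2 = ((-9 + 36 + 6*36) + 11)**2 = ((-9 + 36 + 216) + 11)**2 = (243 + 11)**2 = 254**2 = 64516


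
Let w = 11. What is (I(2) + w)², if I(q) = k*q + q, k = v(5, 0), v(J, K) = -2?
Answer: 81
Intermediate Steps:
k = -2
I(q) = -q (I(q) = -2*q + q = -q)
(I(2) + w)² = (-1*2 + 11)² = (-2 + 11)² = 9² = 81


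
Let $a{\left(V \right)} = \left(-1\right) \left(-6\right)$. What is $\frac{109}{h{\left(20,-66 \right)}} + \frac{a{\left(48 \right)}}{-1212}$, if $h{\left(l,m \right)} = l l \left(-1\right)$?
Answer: $- \frac{11209}{40400} \approx -0.27745$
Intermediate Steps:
$h{\left(l,m \right)} = - l^{2}$ ($h{\left(l,m \right)} = l^{2} \left(-1\right) = - l^{2}$)
$a{\left(V \right)} = 6$
$\frac{109}{h{\left(20,-66 \right)}} + \frac{a{\left(48 \right)}}{-1212} = \frac{109}{\left(-1\right) 20^{2}} + \frac{6}{-1212} = \frac{109}{\left(-1\right) 400} + 6 \left(- \frac{1}{1212}\right) = \frac{109}{-400} - \frac{1}{202} = 109 \left(- \frac{1}{400}\right) - \frac{1}{202} = - \frac{109}{400} - \frac{1}{202} = - \frac{11209}{40400}$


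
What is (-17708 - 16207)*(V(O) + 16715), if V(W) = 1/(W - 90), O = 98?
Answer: -4535147715/8 ≈ -5.6689e+8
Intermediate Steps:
V(W) = 1/(-90 + W)
(-17708 - 16207)*(V(O) + 16715) = (-17708 - 16207)*(1/(-90 + 98) + 16715) = -33915*(1/8 + 16715) = -33915*(⅛ + 16715) = -33915*133721/8 = -4535147715/8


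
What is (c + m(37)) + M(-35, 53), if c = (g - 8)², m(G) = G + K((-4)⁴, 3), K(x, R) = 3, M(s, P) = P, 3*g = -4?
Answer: 1621/9 ≈ 180.11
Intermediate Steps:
g = -4/3 (g = (⅓)*(-4) = -4/3 ≈ -1.3333)
m(G) = 3 + G (m(G) = G + 3 = 3 + G)
c = 784/9 (c = (-4/3 - 8)² = (-28/3)² = 784/9 ≈ 87.111)
(c + m(37)) + M(-35, 53) = (784/9 + (3 + 37)) + 53 = (784/9 + 40) + 53 = 1144/9 + 53 = 1621/9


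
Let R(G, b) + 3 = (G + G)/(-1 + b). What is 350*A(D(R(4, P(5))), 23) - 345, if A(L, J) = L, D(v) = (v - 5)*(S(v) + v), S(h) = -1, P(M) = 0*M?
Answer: 66855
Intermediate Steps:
P(M) = 0
R(G, b) = -3 + 2*G/(-1 + b) (R(G, b) = -3 + (G + G)/(-1 + b) = -3 + (2*G)/(-1 + b) = -3 + 2*G/(-1 + b))
D(v) = (-1 + v)*(-5 + v) (D(v) = (v - 5)*(-1 + v) = (-5 + v)*(-1 + v) = (-1 + v)*(-5 + v))
350*A(D(R(4, P(5))), 23) - 345 = 350*(5 + ((3 - 3*0 + 2*4)/(-1 + 0))² - 6*(3 - 3*0 + 2*4)/(-1 + 0)) - 345 = 350*(5 + ((3 + 0 + 8)/(-1))² - 6*(3 + 0 + 8)/(-1)) - 345 = 350*(5 + (-1*11)² - (-6)*11) - 345 = 350*(5 + (-11)² - 6*(-11)) - 345 = 350*(5 + 121 + 66) - 345 = 350*192 - 345 = 67200 - 345 = 66855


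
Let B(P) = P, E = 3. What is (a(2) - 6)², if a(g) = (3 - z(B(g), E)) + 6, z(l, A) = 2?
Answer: 1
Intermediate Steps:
a(g) = 7 (a(g) = (3 - 1*2) + 6 = (3 - 2) + 6 = 1 + 6 = 7)
(a(2) - 6)² = (7 - 6)² = 1² = 1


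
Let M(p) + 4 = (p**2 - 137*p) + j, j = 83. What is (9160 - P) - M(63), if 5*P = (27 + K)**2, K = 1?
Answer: 67931/5 ≈ 13586.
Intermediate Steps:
P = 784/5 (P = (27 + 1)**2/5 = (1/5)*28**2 = (1/5)*784 = 784/5 ≈ 156.80)
M(p) = 79 + p**2 - 137*p (M(p) = -4 + ((p**2 - 137*p) + 83) = -4 + (83 + p**2 - 137*p) = 79 + p**2 - 137*p)
(9160 - P) - M(63) = (9160 - 1*784/5) - (79 + 63**2 - 137*63) = (9160 - 784/5) - (79 + 3969 - 8631) = 45016/5 - 1*(-4583) = 45016/5 + 4583 = 67931/5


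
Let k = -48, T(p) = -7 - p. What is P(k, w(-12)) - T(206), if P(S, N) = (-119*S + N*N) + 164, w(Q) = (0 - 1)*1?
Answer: 6090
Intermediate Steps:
w(Q) = -1 (w(Q) = -1*1 = -1)
P(S, N) = 164 + N**2 - 119*S (P(S, N) = (-119*S + N**2) + 164 = (N**2 - 119*S) + 164 = 164 + N**2 - 119*S)
P(k, w(-12)) - T(206) = (164 + (-1)**2 - 119*(-48)) - (-7 - 1*206) = (164 + 1 + 5712) - (-7 - 206) = 5877 - 1*(-213) = 5877 + 213 = 6090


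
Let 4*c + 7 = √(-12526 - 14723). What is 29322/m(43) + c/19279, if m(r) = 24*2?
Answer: 94216459/154232 + I*√27249/77116 ≈ 610.88 + 0.0021406*I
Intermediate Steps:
m(r) = 48
c = -7/4 + I*√27249/4 (c = -7/4 + √(-12526 - 14723)/4 = -7/4 + √(-27249)/4 = -7/4 + (I*√27249)/4 = -7/4 + I*√27249/4 ≈ -1.75 + 41.268*I)
29322/m(43) + c/19279 = 29322/48 + (-7/4 + I*√27249/4)/19279 = 29322*(1/48) + (-7/4 + I*√27249/4)*(1/19279) = 4887/8 + (-7/77116 + I*√27249/77116) = 94216459/154232 + I*√27249/77116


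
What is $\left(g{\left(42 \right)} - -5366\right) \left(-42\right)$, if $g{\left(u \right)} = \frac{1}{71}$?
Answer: $- \frac{16001454}{71} \approx -2.2537 \cdot 10^{5}$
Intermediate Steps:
$g{\left(u \right)} = \frac{1}{71}$
$\left(g{\left(42 \right)} - -5366\right) \left(-42\right) = \left(\frac{1}{71} - -5366\right) \left(-42\right) = \left(\frac{1}{71} + 5366\right) \left(-42\right) = \frac{380987}{71} \left(-42\right) = - \frac{16001454}{71}$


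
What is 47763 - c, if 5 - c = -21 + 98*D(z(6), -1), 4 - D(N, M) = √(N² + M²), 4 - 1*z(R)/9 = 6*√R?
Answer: 48129 - 98*√(18793 - 3888*√6) ≈ 38694.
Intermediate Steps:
z(R) = 36 - 54*√R
D(N, M) = 4 - √(M² + N²) (D(N, M) = 4 - √(N² + M²) = 4 - √(M² + N²))
c = -366 + 98*√(1 + (36 - 54*√6)²) (c = 5 - (-21 + 98*(4 - √((-1)² + (36 - 54*√6)²))) = 5 - (-21 + 98*(4 - √(1 + (36 - 54*√6)²))) = 5 - (-21 + (392 - 98*√(1 + (36 - 54*√6)²))) = 5 - (371 - 98*√(1 + (36 - 54*√6)²)) = 5 + (-371 + 98*√(1 + (36 - 54*√6)²)) = -366 + 98*√(1 + (36 - 54*√6)²) ≈ 9069.2)
47763 - c = 47763 - (-366 + 98*√(18793 - 3888*√6)) = 47763 + (366 - 98*√(18793 - 3888*√6)) = 48129 - 98*√(18793 - 3888*√6)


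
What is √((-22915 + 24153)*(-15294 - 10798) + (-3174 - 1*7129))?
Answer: I*√32312199 ≈ 5684.4*I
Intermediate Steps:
√((-22915 + 24153)*(-15294 - 10798) + (-3174 - 1*7129)) = √(1238*(-26092) + (-3174 - 7129)) = √(-32301896 - 10303) = √(-32312199) = I*√32312199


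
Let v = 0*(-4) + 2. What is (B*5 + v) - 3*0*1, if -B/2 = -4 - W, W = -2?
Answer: 22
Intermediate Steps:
B = 4 (B = -2*(-4 - 1*(-2)) = -2*(-4 + 2) = -2*(-2) = 4)
v = 2 (v = 0 + 2 = 2)
(B*5 + v) - 3*0*1 = (4*5 + 2) - 3*0*1 = (20 + 2) + 0*1 = 22 + 0 = 22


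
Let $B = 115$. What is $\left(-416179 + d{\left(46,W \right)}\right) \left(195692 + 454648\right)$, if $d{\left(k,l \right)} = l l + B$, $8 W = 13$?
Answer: $- \frac{4329301511295}{16} \approx -2.7058 \cdot 10^{11}$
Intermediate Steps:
$W = \frac{13}{8}$ ($W = \frac{1}{8} \cdot 13 = \frac{13}{8} \approx 1.625$)
$d{\left(k,l \right)} = 115 + l^{2}$ ($d{\left(k,l \right)} = l l + 115 = l^{2} + 115 = 115 + l^{2}$)
$\left(-416179 + d{\left(46,W \right)}\right) \left(195692 + 454648\right) = \left(-416179 + \left(115 + \left(\frac{13}{8}\right)^{2}\right)\right) \left(195692 + 454648\right) = \left(-416179 + \left(115 + \frac{169}{64}\right)\right) 650340 = \left(-416179 + \frac{7529}{64}\right) 650340 = \left(- \frac{26627927}{64}\right) 650340 = - \frac{4329301511295}{16}$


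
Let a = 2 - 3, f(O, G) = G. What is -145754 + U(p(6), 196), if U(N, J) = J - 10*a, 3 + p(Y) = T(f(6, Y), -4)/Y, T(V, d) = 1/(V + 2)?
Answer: -145548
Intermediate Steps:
T(V, d) = 1/(2 + V)
a = -1
p(Y) = -3 + 1/(Y*(2 + Y)) (p(Y) = -3 + 1/((2 + Y)*Y) = -3 + 1/(Y*(2 + Y)))
U(N, J) = 10 + J (U(N, J) = J - 10*(-1) = J + 10 = 10 + J)
-145754 + U(p(6), 196) = -145754 + (10 + 196) = -145754 + 206 = -145548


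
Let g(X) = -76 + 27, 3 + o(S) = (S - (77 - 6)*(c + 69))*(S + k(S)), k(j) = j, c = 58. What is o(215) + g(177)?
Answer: -3784912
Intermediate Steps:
o(S) = -3 + 2*S*(-9017 + S) (o(S) = -3 + (S - (77 - 6)*(58 + 69))*(S + S) = -3 + (S - 71*127)*(2*S) = -3 + (S - 1*9017)*(2*S) = -3 + (S - 9017)*(2*S) = -3 + (-9017 + S)*(2*S) = -3 + 2*S*(-9017 + S))
g(X) = -49
o(215) + g(177) = (-3 - 18034*215 + 2*215²) - 49 = (-3 - 3877310 + 2*46225) - 49 = (-3 - 3877310 + 92450) - 49 = -3784863 - 49 = -3784912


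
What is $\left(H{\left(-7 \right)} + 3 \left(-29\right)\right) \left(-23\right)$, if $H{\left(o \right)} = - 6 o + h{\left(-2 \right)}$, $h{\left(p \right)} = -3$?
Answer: $1104$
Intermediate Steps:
$H{\left(o \right)} = -3 - 6 o$ ($H{\left(o \right)} = - 6 o - 3 = -3 - 6 o$)
$\left(H{\left(-7 \right)} + 3 \left(-29\right)\right) \left(-23\right) = \left(\left(-3 - -42\right) + 3 \left(-29\right)\right) \left(-23\right) = \left(\left(-3 + 42\right) - 87\right) \left(-23\right) = \left(39 - 87\right) \left(-23\right) = \left(-48\right) \left(-23\right) = 1104$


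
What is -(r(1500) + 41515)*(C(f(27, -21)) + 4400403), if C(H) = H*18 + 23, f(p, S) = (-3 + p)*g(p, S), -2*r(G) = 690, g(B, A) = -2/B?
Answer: -181164220980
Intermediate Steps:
r(G) = -345 (r(G) = -½*690 = -345)
f(p, S) = -2*(-3 + p)/p (f(p, S) = (-3 + p)*(-2/p) = -2*(-3 + p)/p)
C(H) = 23 + 18*H (C(H) = 18*H + 23 = 23 + 18*H)
-(r(1500) + 41515)*(C(f(27, -21)) + 4400403) = -(-345 + 41515)*((23 + 18*(-2 + 6/27)) + 4400403) = -41170*((23 + 18*(-2 + 6*(1/27))) + 4400403) = -41170*((23 + 18*(-2 + 2/9)) + 4400403) = -41170*((23 + 18*(-16/9)) + 4400403) = -41170*((23 - 32) + 4400403) = -41170*(-9 + 4400403) = -41170*4400394 = -1*181164220980 = -181164220980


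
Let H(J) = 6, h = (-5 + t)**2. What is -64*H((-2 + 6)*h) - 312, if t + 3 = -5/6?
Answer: -696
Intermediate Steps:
t = -23/6 (t = -3 - 5/6 = -23/6 ≈ -3.8333)
h = 2809/36 (h = (-5 - 23/6)**2 = (-53/6)**2 = 2809/36 ≈ 78.028)
-64*H((-2 + 6)*h) - 312 = -64*6 - 312 = -384 - 312 = -696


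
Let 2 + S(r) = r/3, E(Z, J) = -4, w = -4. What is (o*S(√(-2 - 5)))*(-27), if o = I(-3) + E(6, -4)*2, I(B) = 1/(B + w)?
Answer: -3078/7 + 513*I*√7/7 ≈ -439.71 + 193.9*I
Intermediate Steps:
S(r) = -2 + r/3
I(B) = 1/(-4 + B) (I(B) = 1/(B - 4) = 1/(-4 + B))
o = -57/7 (o = 1/(-4 - 3) - 4*2 = 1/(-7) - 8 = -⅐ - 8 = -57/7 ≈ -8.1429)
(o*S(√(-2 - 5)))*(-27) = -57*(-2 + √(-2 - 5)/3)/7*(-27) = -57*(-2 + √(-7)/3)/7*(-27) = -57*(-2 + (I*√7)/3)/7*(-27) = -57*(-2 + I*√7/3)/7*(-27) = (114/7 - 19*I*√7/7)*(-27) = -3078/7 + 513*I*√7/7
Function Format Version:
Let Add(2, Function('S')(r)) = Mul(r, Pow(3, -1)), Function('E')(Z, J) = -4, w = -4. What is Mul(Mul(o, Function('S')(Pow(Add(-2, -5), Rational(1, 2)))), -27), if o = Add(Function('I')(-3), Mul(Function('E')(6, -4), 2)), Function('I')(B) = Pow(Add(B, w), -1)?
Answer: Add(Rational(-3078, 7), Mul(Rational(513, 7), I, Pow(7, Rational(1, 2)))) ≈ Add(-439.71, Mul(193.90, I))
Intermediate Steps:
Function('S')(r) = Add(-2, Mul(Rational(1, 3), r)) (Function('S')(r) = Add(-2, Mul(r, Pow(3, -1))) = Add(-2, Mul(r, Rational(1, 3))) = Add(-2, Mul(Rational(1, 3), r)))
Function('I')(B) = Pow(Add(-4, B), -1) (Function('I')(B) = Pow(Add(B, -4), -1) = Pow(Add(-4, B), -1))
o = Rational(-57, 7) (o = Add(Pow(Add(-4, -3), -1), Mul(-4, 2)) = Add(Pow(-7, -1), -8) = Add(Rational(-1, 7), -8) = Rational(-57, 7) ≈ -8.1429)
Mul(Mul(o, Function('S')(Pow(Add(-2, -5), Rational(1, 2)))), -27) = Mul(Mul(Rational(-57, 7), Add(-2, Mul(Rational(1, 3), Pow(Add(-2, -5), Rational(1, 2))))), -27) = Mul(Mul(Rational(-57, 7), Add(-2, Mul(Rational(1, 3), Pow(-7, Rational(1, 2))))), -27) = Mul(Mul(Rational(-57, 7), Add(-2, Mul(Rational(1, 3), Mul(I, Pow(7, Rational(1, 2)))))), -27) = Mul(Mul(Rational(-57, 7), Add(-2, Mul(Rational(1, 3), I, Pow(7, Rational(1, 2))))), -27) = Mul(Add(Rational(114, 7), Mul(Rational(-19, 7), I, Pow(7, Rational(1, 2)))), -27) = Add(Rational(-3078, 7), Mul(Rational(513, 7), I, Pow(7, Rational(1, 2))))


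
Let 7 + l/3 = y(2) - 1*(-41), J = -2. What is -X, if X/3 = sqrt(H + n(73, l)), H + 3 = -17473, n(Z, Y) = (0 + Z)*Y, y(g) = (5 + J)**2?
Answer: -3*I*sqrt(8059) ≈ -269.32*I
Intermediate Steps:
y(g) = 9 (y(g) = (5 - 2)**2 = 3**2 = 9)
l = 129 (l = -21 + 3*(9 - 1*(-41)) = -21 + 3*(9 + 41) = -21 + 3*50 = -21 + 150 = 129)
n(Z, Y) = Y*Z (n(Z, Y) = Z*Y = Y*Z)
H = -17476 (H = -3 - 17473 = -17476)
X = 3*I*sqrt(8059) (X = 3*sqrt(-17476 + 129*73) = 3*sqrt(-17476 + 9417) = 3*sqrt(-8059) = 3*(I*sqrt(8059)) = 3*I*sqrt(8059) ≈ 269.32*I)
-X = -3*I*sqrt(8059)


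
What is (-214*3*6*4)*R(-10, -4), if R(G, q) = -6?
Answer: 92448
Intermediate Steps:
(-214*3*6*4)*R(-10, -4) = -214*3*6*4*(-6) = -3852*4*(-6) = -214*72*(-6) = -15408*(-6) = 92448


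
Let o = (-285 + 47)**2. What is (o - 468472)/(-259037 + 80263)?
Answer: 205914/89387 ≈ 2.3036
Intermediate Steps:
o = 56644 (o = (-238)**2 = 56644)
(o - 468472)/(-259037 + 80263) = (56644 - 468472)/(-259037 + 80263) = -411828/(-178774) = -411828*(-1/178774) = 205914/89387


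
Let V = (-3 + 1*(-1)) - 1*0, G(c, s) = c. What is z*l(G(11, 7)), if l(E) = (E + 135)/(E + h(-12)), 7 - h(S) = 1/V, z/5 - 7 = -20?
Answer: -520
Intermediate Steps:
z = -65 (z = 35 + 5*(-20) = 35 - 100 = -65)
V = -4 (V = (-3 - 1) + 0 = -4 + 0 = -4)
h(S) = 29/4 (h(S) = 7 - 1/(-4) = 7 - 1*(-1/4) = 7 + 1/4 = 29/4)
l(E) = (135 + E)/(29/4 + E) (l(E) = (E + 135)/(E + 29/4) = (135 + E)/(29/4 + E))
z*l(G(11, 7)) = -260*(135 + 11)/(29 + 4*11) = -260*146/(29 + 44) = -260*146/73 = -65*8 = -520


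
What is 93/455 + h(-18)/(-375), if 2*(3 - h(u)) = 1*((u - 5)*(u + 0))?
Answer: 8513/11375 ≈ 0.74840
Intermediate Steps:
h(u) = 3 - u*(-5 + u)/2 (h(u) = 3 - (u - 5)*(u + 0)/2 = 3 - (-5 + u)*u/2 = 3 - u*(-5 + u)/2)
93/455 + h(-18)/(-375) = 93/455 + (3 - ½*(-18)² + (5/2)*(-18))/(-375) = 93*(1/455) + (3 - ½*324 - 45)*(-1/375) = 93/455 + (3 - 162 - 45)*(-1/375) = 93/455 - 204*(-1/375) = 93/455 + 68/125 = 8513/11375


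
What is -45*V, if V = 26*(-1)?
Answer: 1170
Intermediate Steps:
V = -26
-45*V = -45*(-26) = 1170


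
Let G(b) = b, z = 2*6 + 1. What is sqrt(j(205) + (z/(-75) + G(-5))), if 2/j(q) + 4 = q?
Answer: I*sqrt(5215146)/1005 ≈ 2.2723*I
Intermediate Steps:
z = 13 (z = 12 + 1 = 13)
j(q) = 2/(-4 + q)
sqrt(j(205) + (z/(-75) + G(-5))) = sqrt(2/(-4 + 205) + (13/(-75) - 5)) = sqrt(2/201 + (13*(-1/75) - 5)) = sqrt(2*(1/201) + (-13/75 - 5)) = sqrt(2/201 - 388/75) = sqrt(-25946/5025) = I*sqrt(5215146)/1005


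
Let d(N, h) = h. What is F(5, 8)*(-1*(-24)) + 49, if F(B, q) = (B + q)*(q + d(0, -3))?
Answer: 1609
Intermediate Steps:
F(B, q) = (-3 + q)*(B + q) (F(B, q) = (B + q)*(q - 3) = (B + q)*(-3 + q) = (-3 + q)*(B + q))
F(5, 8)*(-1*(-24)) + 49 = (8**2 - 3*5 - 3*8 + 5*8)*(-1*(-24)) + 49 = (64 - 15 - 24 + 40)*24 + 49 = 65*24 + 49 = 1560 + 49 = 1609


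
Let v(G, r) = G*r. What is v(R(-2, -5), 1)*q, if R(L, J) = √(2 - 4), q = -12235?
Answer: -12235*I*√2 ≈ -17303.0*I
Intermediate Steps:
R(L, J) = I*√2 (R(L, J) = √(-2) = I*√2)
v(R(-2, -5), 1)*q = ((I*√2)*1)*(-12235) = (I*√2)*(-12235) = -12235*I*√2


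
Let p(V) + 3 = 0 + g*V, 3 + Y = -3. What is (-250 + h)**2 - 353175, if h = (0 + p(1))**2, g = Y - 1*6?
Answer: -352550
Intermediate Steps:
Y = -6 (Y = -3 - 3 = -6)
g = -12 (g = -6 - 1*6 = -6 - 6 = -12)
p(V) = -3 - 12*V (p(V) = -3 + (0 - 12*V) = -3 - 12*V)
h = 225 (h = (0 + (-3 - 12*1))**2 = (0 + (-3 - 12))**2 = (0 - 15)**2 = (-15)**2 = 225)
(-250 + h)**2 - 353175 = (-250 + 225)**2 - 353175 = (-25)**2 - 353175 = 625 - 353175 = -352550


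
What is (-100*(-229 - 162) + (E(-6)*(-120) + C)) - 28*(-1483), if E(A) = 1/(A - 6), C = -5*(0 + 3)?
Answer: 80619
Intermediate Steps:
C = -15 (C = -5*3 = -15)
E(A) = 1/(-6 + A)
(-100*(-229 - 162) + (E(-6)*(-120) + C)) - 28*(-1483) = (-100*(-229 - 162) + (-120/(-6 - 6) - 15)) - 28*(-1483) = (-100*(-391) + (-120/(-12) - 15)) + 41524 = (39100 + (-1/12*(-120) - 15)) + 41524 = (39100 + (10 - 15)) + 41524 = (39100 - 5) + 41524 = 39095 + 41524 = 80619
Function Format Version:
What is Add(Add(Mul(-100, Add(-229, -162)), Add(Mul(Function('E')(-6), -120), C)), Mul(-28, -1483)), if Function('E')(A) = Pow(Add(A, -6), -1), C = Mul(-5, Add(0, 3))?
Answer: 80619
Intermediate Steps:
C = -15 (C = Mul(-5, 3) = -15)
Function('E')(A) = Pow(Add(-6, A), -1)
Add(Add(Mul(-100, Add(-229, -162)), Add(Mul(Function('E')(-6), -120), C)), Mul(-28, -1483)) = Add(Add(Mul(-100, Add(-229, -162)), Add(Mul(Pow(Add(-6, -6), -1), -120), -15)), Mul(-28, -1483)) = Add(Add(Mul(-100, -391), Add(Mul(Pow(-12, -1), -120), -15)), 41524) = Add(Add(39100, Add(Mul(Rational(-1, 12), -120), -15)), 41524) = Add(Add(39100, Add(10, -15)), 41524) = Add(Add(39100, -5), 41524) = Add(39095, 41524) = 80619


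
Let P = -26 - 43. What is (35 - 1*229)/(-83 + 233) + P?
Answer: -5272/75 ≈ -70.293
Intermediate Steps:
P = -69
(35 - 1*229)/(-83 + 233) + P = (35 - 1*229)/(-83 + 233) - 69 = (35 - 229)/150 - 69 = (1/150)*(-194) - 69 = -97/75 - 69 = -5272/75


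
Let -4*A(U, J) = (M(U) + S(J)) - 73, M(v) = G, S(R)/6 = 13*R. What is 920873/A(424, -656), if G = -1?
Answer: 1841746/25621 ≈ 71.884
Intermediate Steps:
S(R) = 78*R (S(R) = 6*(13*R) = 78*R)
M(v) = -1
A(U, J) = 37/2 - 39*J/2 (A(U, J) = -((-1 + 78*J) - 73)/4 = -(-74 + 78*J)/4 = 37/2 - 39*J/2)
920873/A(424, -656) = 920873/(37/2 - 39/2*(-656)) = 920873/(37/2 + 12792) = 920873/(25621/2) = 920873*(2/25621) = 1841746/25621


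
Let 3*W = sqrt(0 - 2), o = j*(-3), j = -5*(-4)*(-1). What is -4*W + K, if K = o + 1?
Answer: 61 - 4*I*sqrt(2)/3 ≈ 61.0 - 1.8856*I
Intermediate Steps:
j = -20 (j = 20*(-1) = -20)
o = 60 (o = -20*(-3) = 60)
W = I*sqrt(2)/3 (W = sqrt(0 - 2)/3 = sqrt(-2)/3 = (I*sqrt(2))/3 = I*sqrt(2)/3 ≈ 0.4714*I)
K = 61 (K = 60 + 1 = 61)
-4*W + K = -4*I*sqrt(2)/3 + 61 = 61 - 4*I*sqrt(2)/3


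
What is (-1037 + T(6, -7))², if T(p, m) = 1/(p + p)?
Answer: 154828249/144 ≈ 1.0752e+6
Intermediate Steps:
T(p, m) = 1/(2*p)
(-1037 + T(6, -7))² = (-1037 + (½)/6)² = (-1037 + (½)*(⅙))² = (-1037 + 1/12)² = (-12443/12)² = 154828249/144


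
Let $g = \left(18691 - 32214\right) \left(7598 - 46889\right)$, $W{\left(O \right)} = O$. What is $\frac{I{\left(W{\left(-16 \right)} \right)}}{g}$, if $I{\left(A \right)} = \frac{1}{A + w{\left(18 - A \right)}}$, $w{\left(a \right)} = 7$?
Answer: $- \frac{1}{4781989737} \approx -2.0912 \cdot 10^{-10}$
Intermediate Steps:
$g = 531332193$ ($g = \left(-13523\right) \left(-39291\right) = 531332193$)
$I{\left(A \right)} = \frac{1}{7 + A}$ ($I{\left(A \right)} = \frac{1}{A + 7} = \frac{1}{7 + A}$)
$\frac{I{\left(W{\left(-16 \right)} \right)}}{g} = \frac{1}{\left(7 - 16\right) 531332193} = \frac{1}{-9} \cdot \frac{1}{531332193} = \left(- \frac{1}{9}\right) \frac{1}{531332193} = - \frac{1}{4781989737}$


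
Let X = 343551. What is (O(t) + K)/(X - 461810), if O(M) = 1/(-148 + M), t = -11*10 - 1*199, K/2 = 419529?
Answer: -383449505/54044363 ≈ -7.0951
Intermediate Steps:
K = 839058 (K = 2*419529 = 839058)
t = -309 (t = -110 - 199 = -309)
(O(t) + K)/(X - 461810) = (1/(-148 - 309) + 839058)/(343551 - 461810) = (1/(-457) + 839058)/(-118259) = (-1/457 + 839058)*(-1/118259) = (383449505/457)*(-1/118259) = -383449505/54044363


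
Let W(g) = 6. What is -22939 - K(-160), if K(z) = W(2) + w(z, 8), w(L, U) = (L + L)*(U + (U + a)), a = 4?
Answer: -16545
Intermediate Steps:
w(L, U) = 2*L*(4 + 2*U) (w(L, U) = (L + L)*(U + (U + 4)) = (2*L)*(U + (4 + U)) = (2*L)*(4 + 2*U) = 2*L*(4 + 2*U))
K(z) = 6 + 40*z (K(z) = 6 + 4*z*(2 + 8) = 6 + 4*z*10 = 6 + 40*z)
-22939 - K(-160) = -22939 - (6 + 40*(-160)) = -22939 - (6 - 6400) = -22939 - 1*(-6394) = -22939 + 6394 = -16545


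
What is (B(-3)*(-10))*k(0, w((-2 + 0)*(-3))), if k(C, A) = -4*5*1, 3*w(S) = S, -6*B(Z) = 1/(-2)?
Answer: 50/3 ≈ 16.667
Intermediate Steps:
B(Z) = 1/12 (B(Z) = -1/6/(-2) = -1/6*(-1/2) = 1/12)
w(S) = S/3
k(C, A) = -20 (k(C, A) = -20*1 = -20)
(B(-3)*(-10))*k(0, w((-2 + 0)*(-3))) = ((1/12)*(-10))*(-20) = -5/6*(-20) = 50/3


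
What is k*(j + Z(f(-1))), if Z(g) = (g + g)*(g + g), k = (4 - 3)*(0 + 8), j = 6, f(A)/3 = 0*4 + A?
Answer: 336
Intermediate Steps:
f(A) = 3*A (f(A) = 3*(0*4 + A) = 3*(0 + A) = 3*A)
k = 8 (k = 1*8 = 8)
Z(g) = 4*g² (Z(g) = (2*g)*(2*g) = 4*g²)
k*(j + Z(f(-1))) = 8*(6 + 4*(3*(-1))²) = 8*(6 + 4*(-3)²) = 8*(6 + 4*9) = 8*(6 + 36) = 8*42 = 336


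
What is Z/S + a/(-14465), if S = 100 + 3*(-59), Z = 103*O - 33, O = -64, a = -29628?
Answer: 8919271/101255 ≈ 88.087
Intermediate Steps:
Z = -6625 (Z = 103*(-64) - 33 = -6592 - 33 = -6625)
S = -77 (S = 100 - 177 = -77)
Z/S + a/(-14465) = -6625/(-77) - 29628/(-14465) = -6625*(-1/77) - 29628*(-1/14465) = 6625/77 + 29628/14465 = 8919271/101255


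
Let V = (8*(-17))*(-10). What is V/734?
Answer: 680/367 ≈ 1.8529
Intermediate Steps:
V = 1360 (V = -136*(-10) = 1360)
V/734 = 1360/734 = 1360*(1/734) = 680/367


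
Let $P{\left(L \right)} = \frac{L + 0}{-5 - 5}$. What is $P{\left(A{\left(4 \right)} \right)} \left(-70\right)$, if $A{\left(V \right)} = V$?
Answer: $28$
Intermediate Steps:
$P{\left(L \right)} = - \frac{L}{10}$ ($P{\left(L \right)} = \frac{L}{-10} = L \left(- \frac{1}{10}\right) = - \frac{L}{10}$)
$P{\left(A{\left(4 \right)} \right)} \left(-70\right) = \left(- \frac{1}{10}\right) 4 \left(-70\right) = \left(- \frac{2}{5}\right) \left(-70\right) = 28$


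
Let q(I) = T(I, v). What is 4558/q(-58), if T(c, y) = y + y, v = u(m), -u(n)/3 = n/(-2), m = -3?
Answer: -4558/9 ≈ -506.44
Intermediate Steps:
u(n) = 3*n/2 (u(n) = -3*n/(-2) = -3*n*(-1)/2 = -(-3)*n/2 = 3*n/2)
v = -9/2 (v = (3/2)*(-3) = -9/2 ≈ -4.5000)
T(c, y) = 2*y
q(I) = -9 (q(I) = 2*(-9/2) = -9)
4558/q(-58) = 4558/(-9) = 4558*(-⅑) = -4558/9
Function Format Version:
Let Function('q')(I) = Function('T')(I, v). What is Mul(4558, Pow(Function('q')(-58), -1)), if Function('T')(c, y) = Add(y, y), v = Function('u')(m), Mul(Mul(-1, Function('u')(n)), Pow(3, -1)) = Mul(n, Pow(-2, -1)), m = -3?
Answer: Rational(-4558, 9) ≈ -506.44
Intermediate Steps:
Function('u')(n) = Mul(Rational(3, 2), n) (Function('u')(n) = Mul(-3, Mul(n, Pow(-2, -1))) = Mul(-3, Mul(n, Rational(-1, 2))) = Mul(-3, Mul(Rational(-1, 2), n)) = Mul(Rational(3, 2), n))
v = Rational(-9, 2) (v = Mul(Rational(3, 2), -3) = Rational(-9, 2) ≈ -4.5000)
Function('T')(c, y) = Mul(2, y)
Function('q')(I) = -9 (Function('q')(I) = Mul(2, Rational(-9, 2)) = -9)
Mul(4558, Pow(Function('q')(-58), -1)) = Mul(4558, Pow(-9, -1)) = Mul(4558, Rational(-1, 9)) = Rational(-4558, 9)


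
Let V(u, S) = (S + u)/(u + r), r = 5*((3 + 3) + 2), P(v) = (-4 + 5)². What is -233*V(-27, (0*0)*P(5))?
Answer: 6291/13 ≈ 483.92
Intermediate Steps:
P(v) = 1 (P(v) = 1² = 1)
r = 40 (r = 5*(6 + 2) = 5*8 = 40)
V(u, S) = (S + u)/(40 + u) (V(u, S) = (S + u)/(u + 40) = (S + u)/(40 + u))
-233*V(-27, (0*0)*P(5)) = -233*((0*0)*1 - 27)/(40 - 27) = -233*(0*1 - 27)/13 = -233*(0 - 27)/13 = -233*(-27)/13 = -233*(-27/13) = 6291/13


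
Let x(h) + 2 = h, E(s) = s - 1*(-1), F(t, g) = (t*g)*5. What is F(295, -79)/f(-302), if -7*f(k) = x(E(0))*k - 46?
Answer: 815675/256 ≈ 3186.2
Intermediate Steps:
F(t, g) = 5*g*t (F(t, g) = (g*t)*5 = 5*g*t)
E(s) = 1 + s (E(s) = s + 1 = 1 + s)
x(h) = -2 + h
f(k) = 46/7 + k/7 (f(k) = -((-2 + (1 + 0))*k - 46)/7 = -((-2 + 1)*k - 46)/7 = -(-k - 46)/7 = -(-46 - k)/7 = 46/7 + k/7)
F(295, -79)/f(-302) = (5*(-79)*295)/(46/7 + (⅐)*(-302)) = -116525/(46/7 - 302/7) = -116525/(-256/7) = -116525*(-7/256) = 815675/256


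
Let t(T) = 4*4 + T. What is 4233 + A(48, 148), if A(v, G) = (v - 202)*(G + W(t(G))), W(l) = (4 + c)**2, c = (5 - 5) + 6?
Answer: -33959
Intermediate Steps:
t(T) = 16 + T
c = 6 (c = 0 + 6 = 6)
W(l) = 100 (W(l) = (4 + 6)**2 = 10**2 = 100)
A(v, G) = (-202 + v)*(100 + G) (A(v, G) = (v - 202)*(G + 100) = (-202 + v)*(100 + G))
4233 + A(48, 148) = 4233 + (-20200 - 202*148 + 100*48 + 148*48) = 4233 + (-20200 - 29896 + 4800 + 7104) = 4233 - 38192 = -33959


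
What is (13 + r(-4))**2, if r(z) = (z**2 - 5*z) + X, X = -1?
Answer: 2304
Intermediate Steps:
r(z) = -1 + z**2 - 5*z (r(z) = (z**2 - 5*z) - 1 = -1 + z**2 - 5*z)
(13 + r(-4))**2 = (13 + (-1 + (-4)**2 - 5*(-4)))**2 = (13 + (-1 + 16 + 20))**2 = (13 + 35)**2 = 48**2 = 2304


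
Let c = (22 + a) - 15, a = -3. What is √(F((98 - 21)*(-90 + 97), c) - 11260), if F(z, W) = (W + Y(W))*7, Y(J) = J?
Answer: 2*I*√2801 ≈ 105.85*I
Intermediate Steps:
c = 4 (c = (22 - 3) - 15 = 19 - 15 = 4)
F(z, W) = 14*W (F(z, W) = (W + W)*7 = (2*W)*7 = 14*W)
√(F((98 - 21)*(-90 + 97), c) - 11260) = √(14*4 - 11260) = √(56 - 11260) = √(-11204) = 2*I*√2801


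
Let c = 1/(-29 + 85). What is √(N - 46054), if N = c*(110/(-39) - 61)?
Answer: 5*I*√2196763842/1092 ≈ 214.6*I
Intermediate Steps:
c = 1/56 ≈ 0.017857
N = -2489/2184 (N = (110/(-39) - 61)/56 = (110*(-1/39) - 61)/56 = (-110/39 - 61)/56 = (1/56)*(-2489/39) = -2489/2184 ≈ -1.1397)
√(N - 46054) = √(-2489/2184 - 46054) = √(-100584425/2184) = 5*I*√2196763842/1092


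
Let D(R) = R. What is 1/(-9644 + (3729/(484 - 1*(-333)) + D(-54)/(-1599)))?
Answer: -435461/4197583621 ≈ -0.00010374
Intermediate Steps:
1/(-9644 + (3729/(484 - 1*(-333)) + D(-54)/(-1599))) = 1/(-9644 + (3729/(484 - 1*(-333)) - 54/(-1599))) = 1/(-9644 + (3729/(484 + 333) - 54*(-1/1599))) = 1/(-9644 + (3729/817 + 18/533)) = 1/(-9644 + 2002263/435461) = 1/(-4197583621/435461) = -435461/4197583621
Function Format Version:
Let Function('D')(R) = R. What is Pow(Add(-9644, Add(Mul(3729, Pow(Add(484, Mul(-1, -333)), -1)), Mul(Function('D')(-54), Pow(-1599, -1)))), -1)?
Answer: Rational(-435461, 4197583621) ≈ -0.00010374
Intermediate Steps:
Pow(Add(-9644, Add(Mul(3729, Pow(Add(484, Mul(-1, -333)), -1)), Mul(Function('D')(-54), Pow(-1599, -1)))), -1) = Pow(Add(-9644, Add(Mul(3729, Pow(Add(484, Mul(-1, -333)), -1)), Mul(-54, Pow(-1599, -1)))), -1) = Pow(Add(-9644, Add(Mul(3729, Pow(Add(484, 333), -1)), Mul(-54, Rational(-1, 1599)))), -1) = Pow(Add(-9644, Add(Mul(3729, Pow(817, -1)), Rational(18, 533))), -1) = Pow(Add(-9644, Add(Mul(3729, Rational(1, 817)), Rational(18, 533))), -1) = Pow(Add(-9644, Add(Rational(3729, 817), Rational(18, 533))), -1) = Pow(Add(-9644, Rational(2002263, 435461)), -1) = Pow(Rational(-4197583621, 435461), -1) = Rational(-435461, 4197583621)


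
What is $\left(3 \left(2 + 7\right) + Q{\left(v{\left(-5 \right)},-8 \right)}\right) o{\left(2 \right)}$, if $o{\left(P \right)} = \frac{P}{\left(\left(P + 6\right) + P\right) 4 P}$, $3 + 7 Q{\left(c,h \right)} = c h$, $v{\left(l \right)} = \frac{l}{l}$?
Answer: $\frac{89}{140} \approx 0.63571$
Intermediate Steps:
$v{\left(l \right)} = 1$
$Q{\left(c,h \right)} = - \frac{3}{7} + \frac{c h}{7}$
$o{\left(P \right)} = \frac{1}{24 + 8 P}$ ($o{\left(P \right)} = \frac{P}{\left(\left(6 + P\right) + P\right) 4 P} = \frac{P}{\left(6 + 2 P\right) 4 P} = \frac{P}{\left(24 + 8 P\right) P} = \frac{P}{P \left(24 + 8 P\right)} = P \frac{1}{P \left(24 + 8 P\right)} = \frac{1}{24 + 8 P}$)
$\left(3 \left(2 + 7\right) + Q{\left(v{\left(-5 \right)},-8 \right)}\right) o{\left(2 \right)} = \left(3 \left(2 + 7\right) + \left(- \frac{3}{7} + \frac{1}{7} \cdot 1 \left(-8\right)\right)\right) \frac{1}{8 \left(3 + 2\right)} = \left(3 \cdot 9 - \frac{11}{7}\right) \frac{1}{8 \cdot 5} = \left(27 - \frac{11}{7}\right) \frac{1}{8} \cdot \frac{1}{5} = \frac{178}{7} \cdot \frac{1}{40} = \frac{89}{140}$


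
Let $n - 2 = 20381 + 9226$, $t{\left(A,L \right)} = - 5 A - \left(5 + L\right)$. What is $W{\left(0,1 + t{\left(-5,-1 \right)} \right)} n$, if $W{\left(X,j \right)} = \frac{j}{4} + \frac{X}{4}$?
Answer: $\frac{325699}{2} \approx 1.6285 \cdot 10^{5}$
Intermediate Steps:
$t{\left(A,L \right)} = -5 - L - 5 A$
$W{\left(X,j \right)} = \frac{X}{4} + \frac{j}{4}$ ($W{\left(X,j \right)} = j \frac{1}{4} + X \frac{1}{4} = \frac{j}{4} + \frac{X}{4} = \frac{X}{4} + \frac{j}{4}$)
$n = 29609$ ($n = 2 + \left(20381 + 9226\right) = 2 + 29607 = 29609$)
$W{\left(0,1 + t{\left(-5,-1 \right)} \right)} n = \left(\frac{1}{4} \cdot 0 + \frac{1 - -21}{4}\right) 29609 = \left(0 + \frac{1 + \left(-5 + 1 + 25\right)}{4}\right) 29609 = \left(0 + \frac{1 + 21}{4}\right) 29609 = \left(0 + \frac{1}{4} \cdot 22\right) 29609 = \left(0 + \frac{11}{2}\right) 29609 = \frac{11}{2} \cdot 29609 = \frac{325699}{2}$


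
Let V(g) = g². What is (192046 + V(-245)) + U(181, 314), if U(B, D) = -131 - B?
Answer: 251759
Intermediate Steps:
(192046 + V(-245)) + U(181, 314) = (192046 + (-245)²) + (-131 - 1*181) = (192046 + 60025) + (-131 - 181) = 252071 - 312 = 251759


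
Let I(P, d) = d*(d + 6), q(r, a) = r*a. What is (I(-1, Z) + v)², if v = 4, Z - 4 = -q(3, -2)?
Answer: 26896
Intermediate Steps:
q(r, a) = a*r
Z = 10 (Z = 4 - (-2)*3 = 4 - 1*(-6) = 4 + 6 = 10)
I(P, d) = d*(6 + d)
(I(-1, Z) + v)² = (10*(6 + 10) + 4)² = (10*16 + 4)² = (160 + 4)² = 164² = 26896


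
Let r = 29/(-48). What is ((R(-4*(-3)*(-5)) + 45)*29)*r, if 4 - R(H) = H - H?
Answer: -41209/48 ≈ -858.52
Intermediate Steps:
r = -29/48 (r = 29*(-1/48) = -29/48 ≈ -0.60417)
R(H) = 4 (R(H) = 4 - (H - H) = 4 - 1*0 = 4 + 0 = 4)
((R(-4*(-3)*(-5)) + 45)*29)*r = ((4 + 45)*29)*(-29/48) = (49*29)*(-29/48) = 1421*(-29/48) = -41209/48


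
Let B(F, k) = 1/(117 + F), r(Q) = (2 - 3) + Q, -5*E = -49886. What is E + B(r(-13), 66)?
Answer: 5138263/515 ≈ 9977.2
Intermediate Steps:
E = 49886/5 (E = -⅕*(-49886) = 49886/5 ≈ 9977.2)
r(Q) = -1 + Q
E + B(r(-13), 66) = 49886/5 + 1/(117 + (-1 - 13)) = 49886/5 + 1/(117 - 14) = 49886/5 + 1/103 = 5138263/515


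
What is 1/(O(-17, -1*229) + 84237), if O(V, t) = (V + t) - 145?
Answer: 1/83846 ≈ 1.1927e-5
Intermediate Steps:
O(V, t) = -145 + V + t
1/(O(-17, -1*229) + 84237) = 1/((-145 - 17 - 1*229) + 84237) = 1/((-145 - 17 - 229) + 84237) = 1/(-391 + 84237) = 1/83846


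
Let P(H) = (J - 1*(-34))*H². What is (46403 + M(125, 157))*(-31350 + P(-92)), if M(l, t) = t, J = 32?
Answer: 24549877440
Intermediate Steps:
P(H) = 66*H² (P(H) = (32 - 1*(-34))*H² = (32 + 34)*H² = 66*H²)
(46403 + M(125, 157))*(-31350 + P(-92)) = (46403 + 157)*(-31350 + 66*(-92)²) = 46560*(-31350 + 66*8464) = 46560*(-31350 + 558624) = 46560*527274 = 24549877440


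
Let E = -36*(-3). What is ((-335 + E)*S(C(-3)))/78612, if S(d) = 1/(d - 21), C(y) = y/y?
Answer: 227/1572240 ≈ 0.00014438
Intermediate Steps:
C(y) = 1
S(d) = 1/(-21 + d)
E = 108
((-335 + E)*S(C(-3)))/78612 = ((-335 + 108)/(-21 + 1))/78612 = -227/(-20)*(1/78612) = -227*(-1/20)*(1/78612) = (227/20)*(1/78612) = 227/1572240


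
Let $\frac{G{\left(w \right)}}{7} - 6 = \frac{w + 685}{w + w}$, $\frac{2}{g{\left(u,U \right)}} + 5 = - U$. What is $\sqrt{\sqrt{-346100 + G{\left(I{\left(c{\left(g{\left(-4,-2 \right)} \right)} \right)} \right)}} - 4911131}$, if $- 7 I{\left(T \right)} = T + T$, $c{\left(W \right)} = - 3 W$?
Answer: $\frac{\sqrt{-19644524 + i \sqrt{5604002}}}{2} \approx 0.13353 + 2216.1 i$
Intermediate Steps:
$g{\left(u,U \right)} = \frac{2}{-5 - U}$
$I{\left(T \right)} = - \frac{2 T}{7}$ ($I{\left(T \right)} = - \frac{T + T}{7} = - \frac{2 T}{7}$)
$G{\left(w \right)} = 42 + \frac{7 \left(685 + w\right)}{2 w}$ ($G{\left(w \right)} = 42 + 7 \frac{w + 685}{w + w} = 42 + 7 \frac{685 + w}{2 w} = 42 + \frac{7 \left(685 + w\right)}{2 w}$)
$\sqrt{\sqrt{-346100 + G{\left(I{\left(c{\left(g{\left(-4,-2 \right)} \right)} \right)} \right)}} - 4911131} = \sqrt{\sqrt{-346100 + \frac{7 \left(685 + 13 \left(- \frac{2 \left(- 3 \left(- \frac{2}{5 - 2}\right)\right)}{7}\right)\right)}{2 \left(- \frac{2 \left(- 3 \left(- \frac{2}{5 - 2}\right)\right)}{7}\right)}} - 4911131} = \sqrt{\sqrt{-346100 + \frac{7 \left(685 + 13 \left(- \frac{2 \left(- 3 \left(- \frac{2}{3}\right)\right)}{7}\right)\right)}{2 \left(- \frac{2 \left(- 3 \left(- \frac{2}{3}\right)\right)}{7}\right)}} - 4911131} = \sqrt{\sqrt{-346100 + \frac{7 \left(685 + 13 \left(- \frac{2 \left(- 3 \left(\left(-2\right) \frac{1}{3}\right)\right)}{7}\right)\right)}{2 \left(- \frac{2 \left(- 3 \left(\left(-2\right) \frac{1}{3}\right)\right)}{7}\right)}} - 4911131} = \sqrt{\sqrt{-346100 + \frac{7 \left(685 + 13 \left(- \frac{2 \left(\left(-3\right) \left(- \frac{2}{3}\right)\right)}{7}\right)\right)}{2 \left(- \frac{2 \left(\left(-3\right) \left(- \frac{2}{3}\right)\right)}{7}\right)}} - 4911131} = \sqrt{\sqrt{-346100 + \frac{7 \left(685 + 13 \left(\left(- \frac{2}{7}\right) 2\right)\right)}{2 \left(\left(- \frac{2}{7}\right) 2\right)}} - 4911131} = \sqrt{\sqrt{-346100 + \frac{7 \left(685 + 13 \left(- \frac{4}{7}\right)\right)}{2 \left(- \frac{4}{7}\right)}} - 4911131} = \sqrt{\sqrt{-346100 + \frac{7}{2} \left(- \frac{7}{4}\right) \left(685 - \frac{52}{7}\right)} - 4911131} = \sqrt{\sqrt{-346100 + \frac{7}{2} \left(- \frac{7}{4}\right) \frac{4743}{7}} - 4911131} = \sqrt{\sqrt{-346100 - \frac{33201}{8}} - 4911131} = \sqrt{\sqrt{- \frac{2802001}{8}} - 4911131} = \sqrt{\frac{i \sqrt{5604002}}{4} - 4911131} = \sqrt{-4911131 + \frac{i \sqrt{5604002}}{4}}$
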